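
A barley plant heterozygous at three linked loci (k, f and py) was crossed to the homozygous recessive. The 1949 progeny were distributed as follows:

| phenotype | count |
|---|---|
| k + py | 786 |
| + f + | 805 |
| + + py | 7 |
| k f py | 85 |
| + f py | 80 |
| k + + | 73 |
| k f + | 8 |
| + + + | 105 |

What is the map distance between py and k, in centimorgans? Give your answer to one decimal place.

8.6 centimorgans

The two most frequent reciprocal classes, k + py and + f +, are the parental types, so the F1 was k + py / + f +.
The two rarest classes, + + py and k f +, are the double crossovers. Comparing them with the parentals, only the k allele has switched, so k is the middle locus and the order is py – k – f.
Crossovers in the py–k interval produce the single-crossover classes k + + and + f py (73 + 80 = 153) plus the double crossovers (15).
RF(py–k) = (153 + 15) / 1949 = 168/1949 = 0.0862 → 8.6 centimorgans.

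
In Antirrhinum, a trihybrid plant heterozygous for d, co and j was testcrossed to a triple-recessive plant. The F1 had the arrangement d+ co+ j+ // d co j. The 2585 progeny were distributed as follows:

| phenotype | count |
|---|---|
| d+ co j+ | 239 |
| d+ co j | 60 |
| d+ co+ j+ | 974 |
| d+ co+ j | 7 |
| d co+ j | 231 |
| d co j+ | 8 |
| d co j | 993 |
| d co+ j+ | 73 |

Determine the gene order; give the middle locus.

The two rarest classes, d+ co+ j and d co j+, are the double crossovers. Comparing them with the parentals, only the j allele has switched, so j is the middle locus and the order is co – j – d.

j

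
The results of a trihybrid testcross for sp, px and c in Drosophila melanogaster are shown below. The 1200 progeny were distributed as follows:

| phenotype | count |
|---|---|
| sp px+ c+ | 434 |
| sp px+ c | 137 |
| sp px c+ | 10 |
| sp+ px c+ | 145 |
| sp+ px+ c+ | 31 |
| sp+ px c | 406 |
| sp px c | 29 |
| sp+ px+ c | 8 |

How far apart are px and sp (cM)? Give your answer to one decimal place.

6.5 cM

The two most frequent reciprocal classes, sp px+ c+ and sp+ px c, are the parental types, so the F1 was sp px+ c+ / sp+ px c.
The two rarest classes, sp px c+ and sp+ px+ c, are the double crossovers. Comparing them with the parentals, only the px allele has switched, so px is the middle locus and the order is c – px – sp.
Crossovers in the px–sp interval produce the single-crossover classes sp+ px+ c+ and sp px c (31 + 29 = 60) plus the double crossovers (18).
RF(px–sp) = (60 + 18) / 1200 = 78/1200 = 0.0650 → 6.5 cM.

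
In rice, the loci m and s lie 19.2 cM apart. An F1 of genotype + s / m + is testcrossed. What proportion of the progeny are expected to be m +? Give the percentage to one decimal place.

A map distance of 19.2 cM corresponds to a recombination frequency of 0.192.
The F1 is + s / m +, so m + is a parental gamete class with expected frequency (1 − r)/2 = 0.808/2 = 0.4040.
That is 0.4040 = 40.4% of the progeny.

40.4%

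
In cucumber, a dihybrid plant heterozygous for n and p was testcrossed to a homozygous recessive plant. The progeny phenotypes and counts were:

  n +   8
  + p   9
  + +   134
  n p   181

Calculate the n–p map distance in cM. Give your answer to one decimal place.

The two most frequent classes, + + (134) and n p (181), are the parental types, so the F1 was + + / n p.
The recombinant classes are + p and n +: 9 + 8 = 17.
Recombination frequency = 17/332 = 0.0512 ≈ 5.1%, i.e. 5.1 cM.

5.1 cM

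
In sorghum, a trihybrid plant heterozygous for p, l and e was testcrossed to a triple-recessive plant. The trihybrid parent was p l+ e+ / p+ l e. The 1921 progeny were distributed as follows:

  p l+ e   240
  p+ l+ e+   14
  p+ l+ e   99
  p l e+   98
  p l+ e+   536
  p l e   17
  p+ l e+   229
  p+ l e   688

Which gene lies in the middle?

p

The two rarest classes, p+ l+ e+ and p l e, are the double crossovers. Comparing them with the parentals, only the p allele has switched, so p is the middle locus and the order is l – p – e.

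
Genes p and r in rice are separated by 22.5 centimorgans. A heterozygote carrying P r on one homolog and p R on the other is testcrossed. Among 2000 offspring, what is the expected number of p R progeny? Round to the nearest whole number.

775

A map distance of 22.5 centimorgans corresponds to a recombination frequency of 0.225.
The F1 is P r / p R, so p R is a parental gamete class with expected frequency (1 − r)/2 = 0.775/2 = 0.3875.
Expected number = 0.3875 × 2000 = 775.00 ≈ 775.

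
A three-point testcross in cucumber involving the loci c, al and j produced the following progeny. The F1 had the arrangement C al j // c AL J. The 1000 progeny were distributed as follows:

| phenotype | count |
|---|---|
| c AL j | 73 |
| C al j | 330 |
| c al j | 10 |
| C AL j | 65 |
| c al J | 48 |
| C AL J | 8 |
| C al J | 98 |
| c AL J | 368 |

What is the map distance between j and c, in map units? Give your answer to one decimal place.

The two rarest classes, c al j and C AL J, are the double crossovers. Comparing them with the parentals, only the c allele has switched, so c is the middle locus and the order is al – c – j.
Crossovers in the c–j interval produce the single-crossover classes C al J and c AL j (98 + 73 = 171) plus the double crossovers (18).
RF(c–j) = (171 + 18) / 1000 = 189/1000 = 0.1890 → 18.9 map units.

18.9 map units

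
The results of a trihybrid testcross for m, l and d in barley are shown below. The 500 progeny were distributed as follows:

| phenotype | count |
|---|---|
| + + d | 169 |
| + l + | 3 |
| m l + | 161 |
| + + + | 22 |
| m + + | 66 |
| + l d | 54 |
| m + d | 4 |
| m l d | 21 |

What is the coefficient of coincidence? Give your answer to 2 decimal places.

The two most frequent reciprocal classes, m l + and + + d, are the parental types, so the F1 was m l + / + + d.
The two rarest classes, + l + and m + d, are the double crossovers. Comparing them with the parentals, only the m allele has switched, so m is the middle locus and the order is d – m – l.
d–m: (43 + 7)/500 = 0.1000; m–l: (120 + 7)/500 = 0.2540.
Expected DCO frequency = 0.1000 × 0.2540 ≈ 0.02540; observed = 7/500 ≈ 0.01400.
Coefficient of coincidence = 0.01400/0.02540 ≈ 0.55.

0.55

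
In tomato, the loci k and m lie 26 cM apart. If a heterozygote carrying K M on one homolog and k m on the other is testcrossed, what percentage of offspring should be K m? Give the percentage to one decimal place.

A map distance of 26 cM corresponds to a recombination frequency of 0.260.
The F1 is K M / k m, so K m is a recombinant gamete class with expected frequency r/2 = 0.260/2 = 0.1300.
That is 0.1300 = 13.0% of the progeny.

13.0%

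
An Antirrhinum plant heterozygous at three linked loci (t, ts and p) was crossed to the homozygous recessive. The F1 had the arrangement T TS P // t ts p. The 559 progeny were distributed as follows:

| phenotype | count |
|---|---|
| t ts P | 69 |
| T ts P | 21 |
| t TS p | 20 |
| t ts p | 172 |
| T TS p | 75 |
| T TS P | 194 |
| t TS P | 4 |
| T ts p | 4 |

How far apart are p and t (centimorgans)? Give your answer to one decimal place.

27.2 centimorgans

The two rarest classes, t TS P and T ts p, are the double crossovers. Comparing them with the parentals, only the t allele has switched, so t is the middle locus and the order is p – t – ts.
Crossovers in the p–t interval produce the single-crossover classes T TS p and t ts P (75 + 69 = 144) plus the double crossovers (8).
RF(p–t) = (144 + 8) / 559 = 152/559 = 0.2719 → 27.2 centimorgans.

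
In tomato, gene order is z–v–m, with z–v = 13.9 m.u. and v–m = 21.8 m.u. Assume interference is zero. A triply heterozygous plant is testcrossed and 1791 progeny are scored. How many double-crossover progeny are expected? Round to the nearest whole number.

54

Map distances give recombination frequencies of 0.139 and 0.218 for the two intervals.
With no interference, expected double-crossover frequency = 0.139 × 0.218 = 0.03030.
Expected number = 0.03030 × 1791 = 54.27 ≈ 54.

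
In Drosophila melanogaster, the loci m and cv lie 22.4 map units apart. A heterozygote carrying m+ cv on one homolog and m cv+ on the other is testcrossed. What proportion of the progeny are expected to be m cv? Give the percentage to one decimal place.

A map distance of 22.4 map units corresponds to a recombination frequency of 0.224.
The F1 is m+ cv / m cv+, so m cv is a recombinant gamete class with expected frequency r/2 = 0.224/2 = 0.1120.
That is 0.1120 = 11.2% of the progeny.

11.2%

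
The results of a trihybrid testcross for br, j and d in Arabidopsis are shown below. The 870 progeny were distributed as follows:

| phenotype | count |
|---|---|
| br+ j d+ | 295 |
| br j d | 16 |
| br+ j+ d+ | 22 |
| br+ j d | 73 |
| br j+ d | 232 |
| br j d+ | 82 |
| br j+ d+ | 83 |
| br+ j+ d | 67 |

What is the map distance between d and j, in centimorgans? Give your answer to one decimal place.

The two most frequent reciprocal classes, br+ j d+ and br j+ d, are the parental types, so the F1 was br+ j d+ / br j+ d.
The two rarest classes, br+ j+ d+ and br j d, are the double crossovers. Comparing them with the parentals, only the j allele has switched, so j is the middle locus and the order is br – j – d.
Crossovers in the j–d interval produce the single-crossover classes br+ j d and br j+ d+ (73 + 83 = 156) plus the double crossovers (38).
RF(j–d) = (156 + 38) / 870 = 194/870 = 0.2230 → 22.3 centimorgans.

22.3 centimorgans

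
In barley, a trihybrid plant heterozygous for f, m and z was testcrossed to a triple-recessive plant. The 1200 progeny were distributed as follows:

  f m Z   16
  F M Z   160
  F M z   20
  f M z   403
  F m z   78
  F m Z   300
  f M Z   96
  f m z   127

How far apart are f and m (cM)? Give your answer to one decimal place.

26.9 cM

The two most frequent reciprocal classes, F m Z and f M z, are the parental types, so the F1 was F m Z / f M z.
The two rarest classes, f m Z and F M z, are the double crossovers. Comparing them with the parentals, only the f allele has switched, so f is the middle locus and the order is z – f – m.
Crossovers in the f–m interval produce the single-crossover classes F M Z and f m z (160 + 127 = 287) plus the double crossovers (36).
RF(f–m) = (287 + 36) / 1200 = 323/1200 = 0.2692 → 26.9 cM.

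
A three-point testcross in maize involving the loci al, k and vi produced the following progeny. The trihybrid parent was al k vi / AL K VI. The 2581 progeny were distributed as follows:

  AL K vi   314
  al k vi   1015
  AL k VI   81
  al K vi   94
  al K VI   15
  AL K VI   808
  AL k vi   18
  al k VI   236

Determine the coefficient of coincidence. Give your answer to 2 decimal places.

0.70

The two rarest classes, AL k vi and al K VI, are the double crossovers. Comparing them with the parentals, only the al allele has switched, so al is the middle locus and the order is vi – al – k.
vi–al: (550 + 33)/2581 = 0.2259; al–k: (175 + 33)/2581 = 0.0806.
Expected DCO frequency = 0.2259 × 0.0806 ≈ 0.01821; observed = 33/2581 ≈ 0.01279.
Coefficient of coincidence = 0.01279/0.01821 ≈ 0.70.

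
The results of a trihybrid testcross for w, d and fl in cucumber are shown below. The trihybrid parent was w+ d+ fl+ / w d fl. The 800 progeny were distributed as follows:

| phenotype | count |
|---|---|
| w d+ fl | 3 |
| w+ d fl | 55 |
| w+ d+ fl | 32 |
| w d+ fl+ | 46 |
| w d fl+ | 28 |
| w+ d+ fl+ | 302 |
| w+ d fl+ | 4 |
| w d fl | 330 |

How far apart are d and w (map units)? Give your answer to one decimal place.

13.5 map units

The two rarest classes, w+ d fl+ and w d+ fl, are the double crossovers. Comparing them with the parentals, only the d allele has switched, so d is the middle locus and the order is fl – d – w.
Crossovers in the d–w interval produce the single-crossover classes w d+ fl+ and w+ d fl (46 + 55 = 101) plus the double crossovers (7).
RF(d–w) = (101 + 7) / 800 = 108/800 = 0.1350 → 13.5 map units.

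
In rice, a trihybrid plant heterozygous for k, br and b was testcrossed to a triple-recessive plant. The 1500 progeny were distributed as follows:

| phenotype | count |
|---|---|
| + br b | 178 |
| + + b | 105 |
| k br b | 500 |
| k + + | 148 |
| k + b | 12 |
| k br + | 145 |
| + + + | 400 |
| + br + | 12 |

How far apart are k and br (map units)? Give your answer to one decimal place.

The two most frequent reciprocal classes, + + + and k br b, are the parental types, so the F1 was + + + / k br b.
The two rarest classes, + br + and k + b, are the double crossovers. Comparing them with the parentals, only the br allele has switched, so br is the middle locus and the order is k – br – b.
Crossovers in the k–br interval produce the single-crossover classes k + + and + br b (148 + 178 = 326) plus the double crossovers (24).
RF(k–br) = (326 + 24) / 1500 = 350/1500 = 0.2333 → 23.3 map units.

23.3 map units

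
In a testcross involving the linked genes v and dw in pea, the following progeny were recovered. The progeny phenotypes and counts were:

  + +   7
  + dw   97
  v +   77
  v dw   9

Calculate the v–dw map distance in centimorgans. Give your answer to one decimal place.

8.4 centimorgans

The two most frequent classes, + dw (97) and v + (77), are the parental types, so the F1 was + dw / v +.
The recombinant classes are + + and v dw: 7 + 9 = 16.
Recombination frequency = 16/190 = 0.0842 ≈ 8.4%, i.e. 8.4 centimorgans.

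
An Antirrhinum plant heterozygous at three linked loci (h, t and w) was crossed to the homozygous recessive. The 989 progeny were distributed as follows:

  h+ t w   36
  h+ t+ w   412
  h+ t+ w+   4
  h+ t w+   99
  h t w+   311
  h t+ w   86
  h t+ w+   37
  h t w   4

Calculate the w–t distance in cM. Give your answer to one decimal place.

The two most frequent reciprocal classes, h t w+ and h+ t+ w, are the parental types, so the F1 was h t w+ / h+ t+ w.
The two rarest classes, h t w and h+ t+ w+, are the double crossovers. Comparing them with the parentals, only the w allele has switched, so w is the middle locus and the order is h – w – t.
Crossovers in the w–t interval produce the single-crossover classes h t+ w+ and h+ t w (37 + 36 = 73) plus the double crossovers (8).
RF(w–t) = (73 + 8) / 989 = 81/989 = 0.0819 → 8.2 cM.

8.2 cM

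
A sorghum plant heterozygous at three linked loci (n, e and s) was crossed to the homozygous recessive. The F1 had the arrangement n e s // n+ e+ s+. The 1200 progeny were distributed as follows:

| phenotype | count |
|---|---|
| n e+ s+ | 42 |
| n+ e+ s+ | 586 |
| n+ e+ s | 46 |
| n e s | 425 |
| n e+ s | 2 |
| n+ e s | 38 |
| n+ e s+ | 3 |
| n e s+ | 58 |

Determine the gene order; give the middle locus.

e

The two rarest classes, n e+ s and n+ e s+, are the double crossovers. Comparing them with the parentals, only the e allele has switched, so e is the middle locus and the order is s – e – n.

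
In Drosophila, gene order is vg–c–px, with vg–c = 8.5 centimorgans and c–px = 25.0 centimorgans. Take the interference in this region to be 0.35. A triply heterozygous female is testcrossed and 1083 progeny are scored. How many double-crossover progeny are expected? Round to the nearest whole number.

15

Map distances give recombination frequencies of 0.085 and 0.250 for the two intervals.
With interference 0.35 (so coincidence = 0.65), expected double-crossover frequency = 0.085 × 0.250 × 0.65 = 0.01381.
Expected number = 0.01381 × 1083 = 14.96 ≈ 15.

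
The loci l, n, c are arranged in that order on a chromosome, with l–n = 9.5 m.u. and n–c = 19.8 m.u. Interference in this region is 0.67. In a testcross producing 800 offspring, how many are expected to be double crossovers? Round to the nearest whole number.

5

Map distances give recombination frequencies of 0.095 and 0.198 for the two intervals.
With interference 0.67 (so coincidence = 0.33), expected double-crossover frequency = 0.095 × 0.198 × 0.33 = 0.00621.
Expected number = 0.00621 × 800 = 4.97 ≈ 5.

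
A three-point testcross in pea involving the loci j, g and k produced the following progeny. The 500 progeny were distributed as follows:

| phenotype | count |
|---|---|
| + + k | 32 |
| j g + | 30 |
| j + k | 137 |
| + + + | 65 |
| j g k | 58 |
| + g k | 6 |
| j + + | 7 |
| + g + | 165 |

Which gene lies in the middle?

k

The two most frequent reciprocal classes, + g + and j + k, are the parental types, so the F1 was + g + / j + k.
The two rarest classes, + g k and j + +, are the double crossovers. Comparing them with the parentals, only the k allele has switched, so k is the middle locus and the order is g – k – j.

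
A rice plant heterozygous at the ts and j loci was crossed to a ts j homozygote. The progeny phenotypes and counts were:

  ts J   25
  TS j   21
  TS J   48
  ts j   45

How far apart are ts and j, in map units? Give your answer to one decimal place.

33.1 map units

The two most frequent classes, TS J (48) and ts j (45), are the parental types, so the F1 was TS J / ts j.
The recombinant classes are TS j and ts J: 21 + 25 = 46.
Recombination frequency = 46/139 = 0.3309 ≈ 33.1%, i.e. 33.1 map units.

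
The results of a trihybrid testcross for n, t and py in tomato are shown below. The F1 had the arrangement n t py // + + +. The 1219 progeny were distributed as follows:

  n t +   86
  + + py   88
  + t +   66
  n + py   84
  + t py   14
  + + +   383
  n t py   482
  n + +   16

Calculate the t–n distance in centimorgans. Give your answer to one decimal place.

The two rarest classes, + t py and n + +, are the double crossovers. Comparing them with the parentals, only the n allele has switched, so n is the middle locus and the order is t – n – py.
Crossovers in the t–n interval produce the single-crossover classes n + py and + t + (84 + 66 = 150) plus the double crossovers (30).
RF(t–n) = (150 + 30) / 1219 = 180/1219 = 0.1477 → 14.8 centimorgans.

14.8 centimorgans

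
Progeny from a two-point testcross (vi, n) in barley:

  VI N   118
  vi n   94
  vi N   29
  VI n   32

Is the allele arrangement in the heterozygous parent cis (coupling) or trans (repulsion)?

The two most frequent classes are VI N (118) and vi n (94); these are the parental (non-recombinant) types.
So the F1 carried VI N on one chromosome and vi n on the other — the recessive alleles are on the same chromosome (cis / coupling).

cis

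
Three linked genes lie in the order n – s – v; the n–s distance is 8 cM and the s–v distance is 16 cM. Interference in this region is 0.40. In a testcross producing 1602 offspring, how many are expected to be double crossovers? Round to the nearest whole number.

Map distances give recombination frequencies of 0.080 and 0.160 for the two intervals.
With interference 0.40 (so coincidence = 0.60), expected double-crossover frequency = 0.080 × 0.160 × 0.60 = 0.00768.
Expected number = 0.00768 × 1602 = 12.30 ≈ 12.

12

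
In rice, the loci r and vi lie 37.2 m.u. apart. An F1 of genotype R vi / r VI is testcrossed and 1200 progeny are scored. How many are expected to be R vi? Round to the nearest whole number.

A map distance of 37.2 m.u. corresponds to a recombination frequency of 0.372.
The F1 is R vi / r VI, so R vi is a parental gamete class with expected frequency (1 − r)/2 = 0.628/2 = 0.3140.
Expected number = 0.3140 × 1200 = 376.80 ≈ 377.

377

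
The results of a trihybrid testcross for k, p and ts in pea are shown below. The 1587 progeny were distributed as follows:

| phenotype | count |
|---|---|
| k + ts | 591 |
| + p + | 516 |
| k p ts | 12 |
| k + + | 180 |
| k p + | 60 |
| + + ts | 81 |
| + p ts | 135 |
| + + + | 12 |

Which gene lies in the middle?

p

The two most frequent reciprocal classes, + p + and k + ts, are the parental types, so the F1 was + p + / k + ts.
The two rarest classes, + + + and k p ts, are the double crossovers. Comparing them with the parentals, only the p allele has switched, so p is the middle locus and the order is k – p – ts.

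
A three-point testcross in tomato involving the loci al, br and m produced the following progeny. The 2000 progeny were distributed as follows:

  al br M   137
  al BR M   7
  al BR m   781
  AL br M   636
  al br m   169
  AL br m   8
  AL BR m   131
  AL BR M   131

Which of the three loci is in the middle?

The two most frequent reciprocal classes, al BR m and AL br M, are the parental types, so the F1 was al BR m / AL br M.
The two rarest classes, al BR M and AL br m, are the double crossovers. Comparing them with the parentals, only the m allele has switched, so m is the middle locus and the order is br – m – al.

m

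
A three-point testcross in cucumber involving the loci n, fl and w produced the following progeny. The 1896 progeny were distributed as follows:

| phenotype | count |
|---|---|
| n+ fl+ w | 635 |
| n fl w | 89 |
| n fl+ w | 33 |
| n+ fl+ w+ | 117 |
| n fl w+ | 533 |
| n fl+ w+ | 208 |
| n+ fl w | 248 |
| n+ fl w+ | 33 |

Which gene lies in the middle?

The two most frequent reciprocal classes, n fl w+ and n+ fl+ w, are the parental types, so the F1 was n fl w+ / n+ fl+ w.
The two rarest classes, n+ fl w+ and n fl+ w, are the double crossovers. Comparing them with the parentals, only the n allele has switched, so n is the middle locus and the order is w – n – fl.

n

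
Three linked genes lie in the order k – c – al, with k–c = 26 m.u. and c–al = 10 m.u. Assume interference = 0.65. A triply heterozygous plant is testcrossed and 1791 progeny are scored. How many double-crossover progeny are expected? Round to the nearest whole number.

Map distances give recombination frequencies of 0.260 and 0.100 for the two intervals.
With interference 0.65 (so coincidence = 0.35), expected double-crossover frequency = 0.260 × 0.100 × 0.35 = 0.00910.
Expected number = 0.00910 × 1791 = 16.30 ≈ 16.

16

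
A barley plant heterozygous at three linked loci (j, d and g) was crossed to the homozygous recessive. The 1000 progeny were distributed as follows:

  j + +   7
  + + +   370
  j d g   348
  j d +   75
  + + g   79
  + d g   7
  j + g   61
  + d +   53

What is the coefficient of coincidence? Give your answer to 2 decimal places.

The two most frequent reciprocal classes, j d g and + + +, are the parental types, so the F1 was j d g / + + +.
The two rarest classes, + d g and j + +, are the double crossovers. Comparing them with the parentals, only the j allele has switched, so j is the middle locus and the order is d – j – g.
d–j: (114 + 14)/1000 = 0.1280; j–g: (154 + 14)/1000 = 0.1680.
Expected DCO frequency = 0.1280 × 0.1680 ≈ 0.02150; observed = 14/1000 ≈ 0.01400.
Coefficient of coincidence = 0.01400/0.02150 ≈ 0.65.

0.65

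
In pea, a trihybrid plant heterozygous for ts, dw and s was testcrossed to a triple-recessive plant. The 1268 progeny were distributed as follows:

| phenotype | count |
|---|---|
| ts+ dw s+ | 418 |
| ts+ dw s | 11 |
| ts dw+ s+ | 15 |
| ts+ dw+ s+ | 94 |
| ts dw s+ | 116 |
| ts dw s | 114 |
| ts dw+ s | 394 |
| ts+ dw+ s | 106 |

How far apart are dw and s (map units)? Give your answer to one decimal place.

The two most frequent reciprocal classes, ts+ dw s+ and ts dw+ s, are the parental types, so the F1 was ts+ dw s+ / ts dw+ s.
The two rarest classes, ts+ dw s and ts dw+ s+, are the double crossovers. Comparing them with the parentals, only the s allele has switched, so s is the middle locus and the order is dw – s – ts.
Crossovers in the dw–s interval produce the single-crossover classes ts+ dw+ s+ and ts dw s (94 + 114 = 208) plus the double crossovers (26).
RF(dw–s) = (208 + 26) / 1268 = 234/1268 = 0.1845 → 18.5 map units.

18.5 map units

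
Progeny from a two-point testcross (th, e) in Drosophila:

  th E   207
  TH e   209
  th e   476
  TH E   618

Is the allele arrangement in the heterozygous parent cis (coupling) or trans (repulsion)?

The two most frequent classes are TH E (618) and th e (476); these are the parental (non-recombinant) types.
So the F1 carried TH E on one chromosome and th e on the other — the recessive alleles are on the same chromosome (cis / coupling).

cis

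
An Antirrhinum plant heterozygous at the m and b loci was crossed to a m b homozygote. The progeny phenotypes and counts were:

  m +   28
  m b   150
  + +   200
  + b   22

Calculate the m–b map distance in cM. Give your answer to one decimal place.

The two most frequent classes, + + (200) and m b (150), are the parental types, so the F1 was + + / m b.
The recombinant classes are + b and m +: 22 + 28 = 50.
Recombination frequency = 50/400 = 0.1250 ≈ 12.5%, i.e. 12.5 cM.

12.5 cM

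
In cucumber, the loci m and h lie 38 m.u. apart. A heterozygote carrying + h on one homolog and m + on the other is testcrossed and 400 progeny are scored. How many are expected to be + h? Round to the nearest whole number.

A map distance of 38 m.u. corresponds to a recombination frequency of 0.380.
The F1 is + h / m +, so + h is a parental gamete class with expected frequency (1 − r)/2 = 0.620/2 = 0.3100.
Expected number = 0.3100 × 400 = 124.00 ≈ 124.

124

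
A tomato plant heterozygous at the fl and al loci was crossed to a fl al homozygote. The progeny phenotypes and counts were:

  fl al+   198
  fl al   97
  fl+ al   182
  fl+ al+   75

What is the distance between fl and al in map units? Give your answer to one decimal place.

31.2 map units

The two most frequent classes, fl+ al (182) and fl al+ (198), are the parental types, so the F1 was fl+ al / fl al+.
The recombinant classes are fl+ al+ and fl al: 75 + 97 = 172.
Recombination frequency = 172/552 = 0.3116 ≈ 31.2%, i.e. 31.2 map units.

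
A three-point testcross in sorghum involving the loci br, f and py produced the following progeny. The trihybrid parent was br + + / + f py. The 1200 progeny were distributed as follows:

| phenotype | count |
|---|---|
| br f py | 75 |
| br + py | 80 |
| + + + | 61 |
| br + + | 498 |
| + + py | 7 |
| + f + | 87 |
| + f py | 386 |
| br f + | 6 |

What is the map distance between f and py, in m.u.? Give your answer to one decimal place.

The two rarest classes, br f + and + + py, are the double crossovers. Comparing them with the parentals, only the f allele has switched, so f is the middle locus and the order is py – f – br.
Crossovers in the py–f interval produce the single-crossover classes br + py and + f + (80 + 87 = 167) plus the double crossovers (13).
RF(py–f) = (167 + 13) / 1200 = 180/1200 = 0.1500 → 15.0 m.u.

15.0 m.u.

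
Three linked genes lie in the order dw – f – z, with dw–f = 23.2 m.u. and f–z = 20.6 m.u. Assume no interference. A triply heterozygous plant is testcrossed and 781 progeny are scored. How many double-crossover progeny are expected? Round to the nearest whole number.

37

Map distances give recombination frequencies of 0.232 and 0.206 for the two intervals.
With no interference, expected double-crossover frequency = 0.232 × 0.206 = 0.04779.
Expected number = 0.04779 × 781 = 37.33 ≈ 37.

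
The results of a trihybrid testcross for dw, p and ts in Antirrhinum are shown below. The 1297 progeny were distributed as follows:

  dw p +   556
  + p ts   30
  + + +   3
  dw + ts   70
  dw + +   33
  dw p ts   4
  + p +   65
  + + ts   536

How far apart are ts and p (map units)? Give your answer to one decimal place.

The two most frequent reciprocal classes, + + ts and dw p +, are the parental types, so the F1 was + + ts / dw p +.
The two rarest classes, + + + and dw p ts, are the double crossovers. Comparing them with the parentals, only the ts allele has switched, so ts is the middle locus and the order is dw – ts – p.
Crossovers in the ts–p interval produce the single-crossover classes + p ts and dw + + (30 + 33 = 63) plus the double crossovers (7).
RF(ts–p) = (63 + 7) / 1297 = 70/1297 = 0.0540 → 5.4 map units.

5.4 map units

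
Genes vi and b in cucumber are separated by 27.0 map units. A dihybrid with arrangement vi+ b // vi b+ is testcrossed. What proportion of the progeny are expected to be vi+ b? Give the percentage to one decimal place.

36.5%

A map distance of 27.0 map units corresponds to a recombination frequency of 0.270.
The F1 is vi+ b / vi b+, so vi+ b is a parental gamete class with expected frequency (1 − r)/2 = 0.730/2 = 0.3650.
That is 0.3650 = 36.5% of the progeny.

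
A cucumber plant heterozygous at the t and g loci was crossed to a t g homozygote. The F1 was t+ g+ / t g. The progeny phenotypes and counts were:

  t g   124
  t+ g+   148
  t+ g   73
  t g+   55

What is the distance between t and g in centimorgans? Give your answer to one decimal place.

The recombinant classes are t+ g and t g+: 73 + 55 = 128.
Recombination frequency = 128/400 = 0.3200 ≈ 32.0%, i.e. 32.0 centimorgans.

32.0 centimorgans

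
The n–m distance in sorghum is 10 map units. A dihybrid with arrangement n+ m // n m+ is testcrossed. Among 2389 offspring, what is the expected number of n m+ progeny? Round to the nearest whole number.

A map distance of 10 map units corresponds to a recombination frequency of 0.100.
The F1 is n+ m / n m+, so n m+ is a parental gamete class with expected frequency (1 − r)/2 = 0.900/2 = 0.4500.
Expected number = 0.4500 × 2389 = 1075.05 ≈ 1075.

1075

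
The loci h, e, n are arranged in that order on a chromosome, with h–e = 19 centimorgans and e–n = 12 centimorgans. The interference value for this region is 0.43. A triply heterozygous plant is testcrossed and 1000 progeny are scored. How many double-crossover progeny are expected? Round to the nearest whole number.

13

Map distances give recombination frequencies of 0.190 and 0.120 for the two intervals.
With interference 0.43 (so coincidence = 0.57), expected double-crossover frequency = 0.190 × 0.120 × 0.57 = 0.01300.
Expected number = 0.01300 × 1000 = 13.00 ≈ 13.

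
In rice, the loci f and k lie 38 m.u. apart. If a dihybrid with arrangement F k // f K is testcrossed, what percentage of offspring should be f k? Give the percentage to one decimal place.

19.0%

A map distance of 38 m.u. corresponds to a recombination frequency of 0.380.
The F1 is F k / f K, so f k is a recombinant gamete class with expected frequency r/2 = 0.380/2 = 0.1900.
That is 0.1900 = 19.0% of the progeny.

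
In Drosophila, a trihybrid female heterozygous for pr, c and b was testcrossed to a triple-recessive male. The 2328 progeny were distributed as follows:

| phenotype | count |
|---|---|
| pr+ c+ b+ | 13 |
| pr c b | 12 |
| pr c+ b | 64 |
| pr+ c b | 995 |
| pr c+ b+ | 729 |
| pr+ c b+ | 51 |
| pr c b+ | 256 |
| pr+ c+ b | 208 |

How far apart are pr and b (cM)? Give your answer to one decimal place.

6.0 cM

The two most frequent reciprocal classes, pr+ c b and pr c+ b+, are the parental types, so the F1 was pr+ c b / pr c+ b+.
The two rarest classes, pr c b and pr+ c+ b+, are the double crossovers. Comparing them with the parentals, only the pr allele has switched, so pr is the middle locus and the order is c – pr – b.
Crossovers in the pr–b interval produce the single-crossover classes pr+ c b+ and pr c+ b (51 + 64 = 115) plus the double crossovers (25).
RF(pr–b) = (115 + 25) / 2328 = 140/2328 = 0.0601 → 6.0 cM.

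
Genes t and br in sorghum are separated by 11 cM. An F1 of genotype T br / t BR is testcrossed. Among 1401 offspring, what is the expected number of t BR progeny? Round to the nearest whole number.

623

A map distance of 11 cM corresponds to a recombination frequency of 0.110.
The F1 is T br / t BR, so t BR is a parental gamete class with expected frequency (1 − r)/2 = 0.890/2 = 0.4450.
Expected number = 0.4450 × 1401 = 623.45 ≈ 623.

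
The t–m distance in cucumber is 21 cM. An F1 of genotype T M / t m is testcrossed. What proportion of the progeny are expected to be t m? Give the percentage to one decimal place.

39.5%

A map distance of 21 cM corresponds to a recombination frequency of 0.210.
The F1 is T M / t m, so t m is a parental gamete class with expected frequency (1 − r)/2 = 0.790/2 = 0.3950.
That is 0.3950 = 39.5% of the progeny.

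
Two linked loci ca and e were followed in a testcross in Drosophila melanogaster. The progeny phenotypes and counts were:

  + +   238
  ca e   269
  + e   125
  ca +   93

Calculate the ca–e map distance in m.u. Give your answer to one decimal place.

The two most frequent classes, + + (238) and ca e (269), are the parental types, so the F1 was + + / ca e.
The recombinant classes are + e and ca +: 125 + 93 = 218.
Recombination frequency = 218/725 = 0.3007 ≈ 30.1%, i.e. 30.1 m.u.

30.1 m.u.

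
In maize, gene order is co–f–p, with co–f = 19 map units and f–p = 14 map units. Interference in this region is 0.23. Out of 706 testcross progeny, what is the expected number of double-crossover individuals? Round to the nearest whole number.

Map distances give recombination frequencies of 0.190 and 0.140 for the two intervals.
With interference 0.23 (so coincidence = 0.77), expected double-crossover frequency = 0.190 × 0.140 × 0.77 = 0.02048.
Expected number = 0.02048 × 706 = 14.46 ≈ 14.

14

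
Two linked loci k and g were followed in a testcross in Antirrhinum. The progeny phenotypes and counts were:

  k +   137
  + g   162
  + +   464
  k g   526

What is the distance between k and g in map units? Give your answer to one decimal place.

23.2 map units

The two most frequent classes, + + (464) and k g (526), are the parental types, so the F1 was + + / k g.
The recombinant classes are + g and k +: 162 + 137 = 299.
Recombination frequency = 299/1289 = 0.2320 ≈ 23.2%, i.e. 23.2 map units.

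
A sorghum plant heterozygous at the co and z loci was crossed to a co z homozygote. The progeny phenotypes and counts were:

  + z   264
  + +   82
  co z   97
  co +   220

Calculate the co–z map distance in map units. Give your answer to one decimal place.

27.0 map units

The two most frequent classes, + z (264) and co + (220), are the parental types, so the F1 was + z / co +.
The recombinant classes are + + and co z: 82 + 97 = 179.
Recombination frequency = 179/663 = 0.2700 ≈ 27.0%, i.e. 27.0 map units.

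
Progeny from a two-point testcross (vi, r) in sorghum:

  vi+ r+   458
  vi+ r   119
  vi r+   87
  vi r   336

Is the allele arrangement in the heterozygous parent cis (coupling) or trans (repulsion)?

cis

The two most frequent classes are vi+ r+ (458) and vi r (336); these are the parental (non-recombinant) types.
So the F1 carried vi+ r+ on one chromosome and vi r on the other — the recessive alleles are on the same chromosome (cis / coupling).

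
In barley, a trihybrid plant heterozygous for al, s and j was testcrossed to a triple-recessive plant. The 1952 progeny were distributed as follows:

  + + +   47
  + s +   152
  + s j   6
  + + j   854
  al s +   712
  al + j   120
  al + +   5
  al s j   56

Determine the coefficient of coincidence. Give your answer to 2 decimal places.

The two most frequent reciprocal classes, + + j and al s +, are the parental types, so the F1 was + + j / al s +.
The two rarest classes, + s j and al + +, are the double crossovers. Comparing them with the parentals, only the s allele has switched, so s is the middle locus and the order is j – s – al.
j–s: (103 + 11)/1952 = 0.0584; s–al: (272 + 11)/1952 = 0.1450.
Expected DCO frequency = 0.0584 × 0.1450 ≈ 0.00847; observed = 11/1952 ≈ 0.00564.
Coefficient of coincidence = 0.00564/0.00847 ≈ 0.67.

0.67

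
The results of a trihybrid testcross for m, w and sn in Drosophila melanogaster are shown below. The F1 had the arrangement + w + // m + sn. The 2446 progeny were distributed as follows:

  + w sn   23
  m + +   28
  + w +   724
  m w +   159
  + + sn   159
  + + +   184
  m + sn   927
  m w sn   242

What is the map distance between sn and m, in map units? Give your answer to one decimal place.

The two rarest classes, + w sn and m + +, are the double crossovers. Comparing them with the parentals, only the sn allele has switched, so sn is the middle locus and the order is w – sn – m.
Crossovers in the sn–m interval produce the single-crossover classes m w + and + + sn (159 + 159 = 318) plus the double crossovers (51).
RF(sn–m) = (318 + 51) / 2446 = 369/2446 = 0.1509 → 15.1 map units.

15.1 map units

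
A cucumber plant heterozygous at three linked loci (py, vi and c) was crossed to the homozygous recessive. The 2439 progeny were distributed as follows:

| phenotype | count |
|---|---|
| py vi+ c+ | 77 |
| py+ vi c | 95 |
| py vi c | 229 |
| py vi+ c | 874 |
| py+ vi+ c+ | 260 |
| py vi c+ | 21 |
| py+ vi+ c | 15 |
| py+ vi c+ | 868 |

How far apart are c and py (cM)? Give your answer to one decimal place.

8.5 cM

The two most frequent reciprocal classes, py+ vi c+ and py vi+ c, are the parental types, so the F1 was py+ vi c+ / py vi+ c.
The two rarest classes, py vi c+ and py+ vi+ c, are the double crossovers. Comparing them with the parentals, only the py allele has switched, so py is the middle locus and the order is c – py – vi.
Crossovers in the c–py interval produce the single-crossover classes py+ vi c and py vi+ c+ (95 + 77 = 172) plus the double crossovers (36).
RF(c–py) = (172 + 36) / 2439 = 208/2439 = 0.0853 → 8.5 cM.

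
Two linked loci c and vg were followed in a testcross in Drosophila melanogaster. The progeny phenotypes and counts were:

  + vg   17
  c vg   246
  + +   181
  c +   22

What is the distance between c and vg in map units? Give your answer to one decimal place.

The two most frequent classes, + + (181) and c vg (246), are the parental types, so the F1 was + + / c vg.
The recombinant classes are + vg and c +: 17 + 22 = 39.
Recombination frequency = 39/466 = 0.0837 ≈ 8.4%, i.e. 8.4 map units.

8.4 map units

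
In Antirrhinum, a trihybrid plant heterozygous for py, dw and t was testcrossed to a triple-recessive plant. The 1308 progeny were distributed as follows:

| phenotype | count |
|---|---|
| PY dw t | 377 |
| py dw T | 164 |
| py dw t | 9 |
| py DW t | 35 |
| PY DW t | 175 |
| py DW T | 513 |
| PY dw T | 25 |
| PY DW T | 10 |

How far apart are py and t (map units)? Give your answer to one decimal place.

6.0 map units

The two most frequent reciprocal classes, py DW T and PY dw t, are the parental types, so the F1 was py DW T / PY dw t.
The two rarest classes, PY DW T and py dw t, are the double crossovers. Comparing them with the parentals, only the py allele has switched, so py is the middle locus and the order is t – py – dw.
Crossovers in the t–py interval produce the single-crossover classes py DW t and PY dw T (35 + 25 = 60) plus the double crossovers (19).
RF(t–py) = (60 + 19) / 1308 = 79/1308 = 0.0604 → 6.0 map units.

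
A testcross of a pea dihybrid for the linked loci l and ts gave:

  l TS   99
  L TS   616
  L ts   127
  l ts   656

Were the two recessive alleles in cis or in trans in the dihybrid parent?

cis

The two most frequent classes are L TS (616) and l ts (656); these are the parental (non-recombinant) types.
So the F1 carried L TS on one chromosome and l ts on the other — the recessive alleles are on the same chromosome (cis / coupling).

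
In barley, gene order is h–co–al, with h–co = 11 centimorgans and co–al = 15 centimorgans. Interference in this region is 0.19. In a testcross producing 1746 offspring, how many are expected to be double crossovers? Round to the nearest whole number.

23

Map distances give recombination frequencies of 0.110 and 0.150 for the two intervals.
With interference 0.19 (so coincidence = 0.81), expected double-crossover frequency = 0.110 × 0.150 × 0.81 = 0.01337.
Expected number = 0.01337 × 1746 = 23.34 ≈ 23.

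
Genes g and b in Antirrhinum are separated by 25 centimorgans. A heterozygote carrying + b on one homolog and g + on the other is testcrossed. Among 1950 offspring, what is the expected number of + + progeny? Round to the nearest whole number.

A map distance of 25 centimorgans corresponds to a recombination frequency of 0.250.
The F1 is + b / g +, so + + is a recombinant gamete class with expected frequency r/2 = 0.250/2 = 0.1250.
Expected number = 0.1250 × 1950 = 243.75 ≈ 244.

244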